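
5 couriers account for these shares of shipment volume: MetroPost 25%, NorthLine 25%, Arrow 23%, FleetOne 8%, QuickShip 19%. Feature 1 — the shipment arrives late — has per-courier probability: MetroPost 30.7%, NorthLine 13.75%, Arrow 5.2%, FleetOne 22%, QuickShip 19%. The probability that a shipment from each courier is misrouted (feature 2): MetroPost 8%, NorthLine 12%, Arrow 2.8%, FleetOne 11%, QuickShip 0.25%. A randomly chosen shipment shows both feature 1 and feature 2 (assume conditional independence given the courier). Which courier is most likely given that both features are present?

MetroPost

Compute prior × likelihood for every hypothesis:
  MetroPost: 0.25 × 0.307 × 0.08 = 0.00614
  NorthLine: 0.25 × 0.1375 × 0.12 = 0.004125
  Arrow: 0.23 × 0.052 × 0.028 = 0.00033488
  FleetOne: 0.08 × 0.22 × 0.11 = 0.001936
  QuickShip: 0.19 × 0.19 × 0.0025 = 0.00009025
Total = 0.01262613.
Largest term belongs to MetroPost, so MetroPost is most probable.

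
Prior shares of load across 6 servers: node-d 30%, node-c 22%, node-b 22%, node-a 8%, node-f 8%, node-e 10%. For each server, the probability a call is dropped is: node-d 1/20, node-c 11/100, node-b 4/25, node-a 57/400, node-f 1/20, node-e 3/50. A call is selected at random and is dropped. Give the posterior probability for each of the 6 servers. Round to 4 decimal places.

node-d 0.1566, node-c 0.2526, node-b 0.3674, node-a 0.1190, node-f 0.0418, node-e 0.0626

Compute prior × likelihood for every hypothesis:
  node-d: 0.3 × 0.05 = 0.015
  node-c: 0.22 × 0.11 = 0.0242
  node-b: 0.22 × 0.16 = 0.0352
  node-a: 0.08 × 0.1425 = 0.0114
  node-f: 0.08 × 0.05 = 0.004
  node-e: 0.1 × 0.06 = 0.006
Total = 0.0958.
P(node-d | dropped) = 0.015/0.0958 ≈ 0.1566
P(node-c | dropped) = 0.0242/0.0958 ≈ 0.2526
P(node-b | dropped) = 0.0352/0.0958 ≈ 0.3674
P(node-a | dropped) = 0.0114/0.0958 ≈ 0.1190
P(node-f | dropped) = 0.004/0.0958 ≈ 0.0418
P(node-e | dropped) = 0.006/0.0958 ≈ 0.0626
(Check: 0.1566+0.2526+0.3674+0.1190+0.0418+0.0626 = 1.0000.)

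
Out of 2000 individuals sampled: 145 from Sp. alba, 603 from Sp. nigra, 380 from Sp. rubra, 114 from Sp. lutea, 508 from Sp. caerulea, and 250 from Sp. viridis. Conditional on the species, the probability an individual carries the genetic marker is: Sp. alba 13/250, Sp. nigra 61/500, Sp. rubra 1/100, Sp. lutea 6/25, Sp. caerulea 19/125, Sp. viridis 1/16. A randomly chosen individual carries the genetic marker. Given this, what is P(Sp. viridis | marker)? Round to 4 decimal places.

0.0762

Prior × likelihood for each hypothesis:
  Sp. alba: 0.0725 × 0.052 = 0.00377
  Sp. nigra: 0.3015 × 0.122 = 0.036783
  Sp. rubra: 0.19 × 0.01 = 0.0019
  Sp. lutea: 0.057 × 0.24 = 0.01368
  Sp. caerulea: 0.254 × 0.152 = 0.038608
  Sp. viridis: 0.125 × 0.0625 = 0.0078125
Total = 0.1025535.
P(Sp. viridis | evidence) = 0.0078125 / 0.1025535 ≈ 0.0762.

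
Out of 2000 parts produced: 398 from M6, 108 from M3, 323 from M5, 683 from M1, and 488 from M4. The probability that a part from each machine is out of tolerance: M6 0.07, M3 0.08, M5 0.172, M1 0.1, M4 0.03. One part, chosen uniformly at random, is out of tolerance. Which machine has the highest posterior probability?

M1

Prior × likelihood for each hypothesis:
  M6: 0.199 × 0.07 = 0.01393
  M3: 0.054 × 0.08 = 0.00432
  M5: 0.1615 × 0.172 = 0.027778
  M1: 0.3415 × 0.1 = 0.03415
  M4: 0.244 × 0.03 = 0.00732
Total = 0.087498.
Largest term belongs to M1, so M1 is most probable.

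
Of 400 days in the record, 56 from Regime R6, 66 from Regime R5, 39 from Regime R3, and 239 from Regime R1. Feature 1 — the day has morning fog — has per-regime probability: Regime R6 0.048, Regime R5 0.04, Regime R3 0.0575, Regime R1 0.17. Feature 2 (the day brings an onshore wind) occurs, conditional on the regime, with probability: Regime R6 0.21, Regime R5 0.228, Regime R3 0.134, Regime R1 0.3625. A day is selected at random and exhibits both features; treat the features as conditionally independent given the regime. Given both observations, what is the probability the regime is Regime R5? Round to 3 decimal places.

0.037

By Bayes' rule, posterior ∝ prior × likelihood:
  Regime R6: 0.14 × 0.048 × 0.21 = 0.0014112
  Regime R5: 0.165 × 0.04 × 0.228 = 0.0015048
  Regime R3: 0.0975 × 0.0575 × 0.134 = 0.0007512375
  Regime R1: 0.5975 × 0.17 × 0.3625 = 0.0368209375
Total = 0.040488175.
P(Regime R5 | evidence) = 0.0015048 / 0.040488175 ≈ 0.037.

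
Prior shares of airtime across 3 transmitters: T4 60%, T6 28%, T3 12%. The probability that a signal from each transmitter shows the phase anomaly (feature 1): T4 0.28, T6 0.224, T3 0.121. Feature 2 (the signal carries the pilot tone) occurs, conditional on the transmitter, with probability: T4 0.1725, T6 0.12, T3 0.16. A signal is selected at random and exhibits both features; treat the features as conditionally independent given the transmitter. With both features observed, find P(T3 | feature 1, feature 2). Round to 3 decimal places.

0.060

Unnormalized posteriors (prior × likelihood):
  T4: 0.6 × 0.28 × 0.1725 = 0.02898
  T6: 0.28 × 0.224 × 0.12 = 0.0075264
  T3: 0.12 × 0.121 × 0.16 = 0.0023232
Normalizing constant = 0.0388296.
P(T3 | evidence) = 0.0023232 / 0.0388296 ≈ 0.060.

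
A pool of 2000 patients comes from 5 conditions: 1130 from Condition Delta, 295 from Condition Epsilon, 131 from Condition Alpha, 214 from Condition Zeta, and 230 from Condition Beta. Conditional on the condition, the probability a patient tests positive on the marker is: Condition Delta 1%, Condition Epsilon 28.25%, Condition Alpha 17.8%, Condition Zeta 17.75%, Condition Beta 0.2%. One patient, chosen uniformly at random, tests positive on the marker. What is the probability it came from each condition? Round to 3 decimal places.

Condition Delta 0.072, Condition Epsilon 0.533, Condition Alpha 0.149, Condition Zeta 0.243, Condition Beta 0.003

Unnormalized posteriors (prior × likelihood):
  Condition Delta: 0.565 × 0.01 = 0.00565
  Condition Epsilon: 0.1475 × 0.2825 = 0.04166875
  Condition Alpha: 0.0655 × 0.178 = 0.011659
  Condition Zeta: 0.107 × 0.1775 = 0.0189925
  Condition Beta: 0.115 × 0.002 = 0.00023
Normalizing constant = 0.07820025.
P(Condition Delta | marker-positive) = 0.00565/0.07820025 ≈ 0.072
P(Condition Epsilon | marker-positive) = 0.04166875/0.07820025 ≈ 0.533
P(Condition Alpha | marker-positive) = 0.011659/0.07820025 ≈ 0.149
P(Condition Zeta | marker-positive) = 0.0189925/0.07820025 ≈ 0.243
P(Condition Beta | marker-positive) = 0.00023/0.07820025 ≈ 0.003
(Check: 0.072+0.533+0.149+0.243+0.003 = 1.000.)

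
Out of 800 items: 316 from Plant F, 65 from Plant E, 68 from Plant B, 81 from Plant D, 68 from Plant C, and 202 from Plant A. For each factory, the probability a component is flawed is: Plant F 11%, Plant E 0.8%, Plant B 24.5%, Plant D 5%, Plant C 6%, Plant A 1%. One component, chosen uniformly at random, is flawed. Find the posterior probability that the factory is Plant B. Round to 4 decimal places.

Compute prior × likelihood for every hypothesis:
  Plant F: 0.395 × 0.11 = 0.04345
  Plant E: 0.08125 × 0.008 = 0.00065
  Plant B: 0.085 × 0.245 = 0.020825
  Plant D: 0.10125 × 0.05 = 0.0050625
  Plant C: 0.085 × 0.06 = 0.0051
  Plant A: 0.2525 × 0.01 = 0.002525
Normalizing constant = 0.0776125.
P(Plant B | evidence) = 0.020825 / 0.0776125 ≈ 0.2683.

0.2683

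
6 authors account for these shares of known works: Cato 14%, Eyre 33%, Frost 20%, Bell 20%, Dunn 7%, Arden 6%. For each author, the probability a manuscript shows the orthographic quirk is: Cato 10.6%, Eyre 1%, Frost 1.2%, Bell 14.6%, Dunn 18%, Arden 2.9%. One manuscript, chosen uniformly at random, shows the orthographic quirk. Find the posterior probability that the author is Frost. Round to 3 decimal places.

0.037

Unnormalized posteriors (prior × likelihood):
  Cato: 0.14 × 0.106 = 0.01484
  Eyre: 0.33 × 0.01 = 0.0033
  Frost: 0.2 × 0.012 = 0.0024
  Bell: 0.2 × 0.146 = 0.0292
  Dunn: 0.07 × 0.18 = 0.0126
  Arden: 0.06 × 0.029 = 0.00174
Total = 0.06408.
P(Frost | evidence) = 0.0024 / 0.06408 ≈ 0.037.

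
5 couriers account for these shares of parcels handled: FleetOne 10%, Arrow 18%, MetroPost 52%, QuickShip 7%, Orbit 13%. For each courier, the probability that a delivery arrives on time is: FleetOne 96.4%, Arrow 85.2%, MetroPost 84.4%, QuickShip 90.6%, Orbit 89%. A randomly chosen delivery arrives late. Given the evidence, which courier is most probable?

MetroPost

Taking complements, P(late | each) = FleetOne 0.036, Arrow 0.148, MetroPost 0.156, QuickShip 0.094, Orbit 0.11.
Unnormalized posteriors (prior × likelihood):
  FleetOne: 0.1 × 0.036 = 0.0036
  Arrow: 0.18 × 0.148 = 0.02664
  MetroPost: 0.52 × 0.156 = 0.08112
  QuickShip: 0.07 × 0.094 = 0.00658
  Orbit: 0.13 × 0.11 = 0.0143
Normalizing constant = 0.13224.
Largest term belongs to MetroPost, so MetroPost is most probable.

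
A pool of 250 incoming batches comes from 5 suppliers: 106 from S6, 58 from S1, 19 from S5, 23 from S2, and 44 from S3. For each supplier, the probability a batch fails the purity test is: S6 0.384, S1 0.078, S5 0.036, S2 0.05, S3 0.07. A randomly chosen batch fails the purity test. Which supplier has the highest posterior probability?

Unnormalized posteriors (prior × likelihood):
  S6: 0.424 × 0.384 = 0.162816
  S1: 0.232 × 0.078 = 0.018096
  S5: 0.076 × 0.036 = 0.002736
  S2: 0.092 × 0.05 = 0.0046
  S3: 0.176 × 0.07 = 0.01232
Normalizing constant = 0.200568.
Largest term belongs to S6, so S6 is most probable.

S6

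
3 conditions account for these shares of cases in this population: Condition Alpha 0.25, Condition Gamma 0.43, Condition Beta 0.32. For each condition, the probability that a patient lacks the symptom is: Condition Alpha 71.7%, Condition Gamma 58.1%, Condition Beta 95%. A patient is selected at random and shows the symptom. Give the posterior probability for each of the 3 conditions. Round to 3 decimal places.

Condition Alpha 0.265, Condition Gamma 0.675, Condition Beta 0.060

Taking complements, P(symptomatic | each) = Condition Alpha 0.283, Condition Gamma 0.419, Condition Beta 0.05.
Prior × likelihood for each hypothesis:
  Condition Alpha: 0.25 × 0.283 = 0.07075
  Condition Gamma: 0.43 × 0.419 = 0.18017
  Condition Beta: 0.32 × 0.05 = 0.016
Total = 0.26692.
P(Condition Alpha | symptomatic) = 0.07075/0.26692 ≈ 0.265
P(Condition Gamma | symptomatic) = 0.18017/0.26692 ≈ 0.675
P(Condition Beta | symptomatic) = 0.016/0.26692 ≈ 0.060
(Check: 0.265+0.675+0.060 = 1.000.)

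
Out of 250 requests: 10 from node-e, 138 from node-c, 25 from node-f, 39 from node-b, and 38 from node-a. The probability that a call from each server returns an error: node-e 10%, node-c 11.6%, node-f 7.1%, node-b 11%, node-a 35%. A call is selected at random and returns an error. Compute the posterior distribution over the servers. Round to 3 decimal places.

node-e 0.027, node-c 0.440, node-f 0.049, node-b 0.118, node-a 0.366

Compute prior × likelihood for every hypothesis:
  node-e: 0.04 × 0.1 = 0.004
  node-c: 0.552 × 0.116 = 0.064032
  node-f: 0.1 × 0.071 = 0.0071
  node-b: 0.156 × 0.11 = 0.01716
  node-a: 0.152 × 0.35 = 0.0532
Normalizing constant = 0.145492.
P(node-e | error) = 0.004/0.145492 ≈ 0.027
P(node-c | error) = 0.064032/0.145492 ≈ 0.440
P(node-f | error) = 0.0071/0.145492 ≈ 0.049
P(node-b | error) = 0.01716/0.145492 ≈ 0.118
P(node-a | error) = 0.0532/0.145492 ≈ 0.366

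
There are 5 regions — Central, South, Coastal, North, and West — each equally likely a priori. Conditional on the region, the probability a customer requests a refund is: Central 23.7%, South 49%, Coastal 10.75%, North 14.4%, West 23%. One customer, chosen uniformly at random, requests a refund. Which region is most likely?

Since the prior is uniform, the posterior is proportional to the likelihood:
  Central: 0.237
  South: 0.49
  Coastal: 0.1075
  North: 0.144
  West: 0.23
Sum = 1.2085.
Largest term belongs to South, so South is most probable.

South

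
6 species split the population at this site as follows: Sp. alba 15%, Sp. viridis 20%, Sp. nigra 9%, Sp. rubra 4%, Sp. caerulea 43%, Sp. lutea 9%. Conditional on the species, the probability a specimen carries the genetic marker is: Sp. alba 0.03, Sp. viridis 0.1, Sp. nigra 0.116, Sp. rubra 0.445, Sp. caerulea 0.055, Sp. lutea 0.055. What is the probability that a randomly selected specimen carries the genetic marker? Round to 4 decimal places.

Unnormalized posteriors (prior × likelihood):
  Sp. alba: 0.15 × 0.03 = 0.0045
  Sp. viridis: 0.2 × 0.1 = 0.02
  Sp. nigra: 0.09 × 0.116 = 0.01044
  Sp. rubra: 0.04 × 0.445 = 0.0178
  Sp. caerulea: 0.43 × 0.055 = 0.02365
  Sp. lutea: 0.09 × 0.055 = 0.00495
P(marker) = 0.0045 + 0.02 + 0.01044 + 0.0178 + 0.02365 + 0.00495 = 0.08134 → 0.0813.

0.0813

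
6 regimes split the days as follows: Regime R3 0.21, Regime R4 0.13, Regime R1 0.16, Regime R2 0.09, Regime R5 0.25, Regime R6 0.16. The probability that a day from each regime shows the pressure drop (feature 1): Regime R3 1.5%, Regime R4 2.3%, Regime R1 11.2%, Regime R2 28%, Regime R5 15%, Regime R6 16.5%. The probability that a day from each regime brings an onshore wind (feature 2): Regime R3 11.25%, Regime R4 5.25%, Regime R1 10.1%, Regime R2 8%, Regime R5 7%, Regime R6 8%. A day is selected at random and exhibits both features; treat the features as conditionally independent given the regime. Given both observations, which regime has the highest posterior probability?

Regime R5

Compute prior × likelihood for every hypothesis:
  Regime R3: 0.21 × 0.015 × 0.1125 = 0.000354375
  Regime R4: 0.13 × 0.023 × 0.0525 = 0.000156975
  Regime R1: 0.16 × 0.112 × 0.101 = 0.00180992
  Regime R2: 0.09 × 0.28 × 0.08 = 0.002016
  Regime R5: 0.25 × 0.15 × 0.07 = 0.002625
  Regime R6: 0.16 × 0.165 × 0.08 = 0.002112
Sum = 0.00907427.
Largest term belongs to Regime R5, so Regime R5 is most probable.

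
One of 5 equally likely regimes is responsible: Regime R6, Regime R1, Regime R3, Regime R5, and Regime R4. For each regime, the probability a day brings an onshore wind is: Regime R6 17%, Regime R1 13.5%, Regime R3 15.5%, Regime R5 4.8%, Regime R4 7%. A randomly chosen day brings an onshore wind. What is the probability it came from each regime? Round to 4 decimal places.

Since the prior is uniform, the posterior is proportional to the likelihood:
  Regime R6: 0.17
  Regime R1: 0.135
  Regime R3: 0.155
  Regime R5: 0.048
  Regime R4: 0.07
Total = 0.578.
P(Regime R6 | onshore) = 0.17/0.578 ≈ 0.2941
P(Regime R1 | onshore) = 0.135/0.578 ≈ 0.2336
P(Regime R3 | onshore) = 0.155/0.578 ≈ 0.2682
P(Regime R5 | onshore) = 0.048/0.578 ≈ 0.0830
P(Regime R4 | onshore) = 0.07/0.578 ≈ 0.1211

Regime R6 0.2941, Regime R1 0.2336, Regime R3 0.2682, Regime R5 0.0830, Regime R4 0.1211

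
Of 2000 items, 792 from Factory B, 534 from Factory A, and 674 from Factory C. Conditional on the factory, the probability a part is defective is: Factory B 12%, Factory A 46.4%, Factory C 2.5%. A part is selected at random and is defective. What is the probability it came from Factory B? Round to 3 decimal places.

0.264

Prior × likelihood for each hypothesis:
  Factory B: 0.396 × 0.12 = 0.04752
  Factory A: 0.267 × 0.464 = 0.123888
  Factory C: 0.337 × 0.025 = 0.008425
Normalizing constant = 0.179833.
P(Factory B | evidence) = 0.04752 / 0.179833 ≈ 0.264.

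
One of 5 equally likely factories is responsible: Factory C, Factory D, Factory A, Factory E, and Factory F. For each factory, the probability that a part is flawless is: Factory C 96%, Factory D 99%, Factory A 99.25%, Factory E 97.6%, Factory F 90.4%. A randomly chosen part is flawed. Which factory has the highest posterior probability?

Factory F

Taking complements, P(flawed | each) = Factory C 0.04, Factory D 0.01, Factory A 0.0075, Factory E 0.024, Factory F 0.096.
Since the prior is uniform, the posterior is proportional to the likelihood:
  Factory C: 0.04
  Factory D: 0.01
  Factory A: 0.0075
  Factory E: 0.024
  Factory F: 0.096
Total = 0.1775.
Largest term belongs to Factory F, so Factory F is most probable.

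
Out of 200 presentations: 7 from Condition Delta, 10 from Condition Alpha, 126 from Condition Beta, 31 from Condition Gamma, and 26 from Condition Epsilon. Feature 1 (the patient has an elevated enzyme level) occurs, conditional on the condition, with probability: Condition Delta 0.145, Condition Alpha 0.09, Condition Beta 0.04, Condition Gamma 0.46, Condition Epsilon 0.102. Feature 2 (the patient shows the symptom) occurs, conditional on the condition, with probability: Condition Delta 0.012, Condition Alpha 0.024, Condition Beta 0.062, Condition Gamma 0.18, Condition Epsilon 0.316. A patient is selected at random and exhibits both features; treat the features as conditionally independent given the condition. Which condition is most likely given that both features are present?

Condition Gamma

Compute prior × likelihood for every hypothesis:
  Condition Delta: 0.035 × 0.145 × 0.012 = 0.0000609
  Condition Alpha: 0.05 × 0.09 × 0.024 = 0.000108
  Condition Beta: 0.63 × 0.04 × 0.062 = 0.0015624
  Condition Gamma: 0.155 × 0.46 × 0.18 = 0.012834
  Condition Epsilon: 0.13 × 0.102 × 0.316 = 0.00419016
Normalizing constant = 0.01875546.
Largest term belongs to Condition Gamma, so Condition Gamma is most probable.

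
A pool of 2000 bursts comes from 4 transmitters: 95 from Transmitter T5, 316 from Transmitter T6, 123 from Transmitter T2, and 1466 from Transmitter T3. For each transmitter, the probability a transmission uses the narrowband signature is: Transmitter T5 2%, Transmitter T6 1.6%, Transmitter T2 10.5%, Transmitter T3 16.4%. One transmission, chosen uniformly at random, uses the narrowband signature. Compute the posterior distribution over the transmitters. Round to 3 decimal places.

Compute prior × likelihood for every hypothesis:
  Transmitter T5: 0.0475 × 0.02 = 0.00095
  Transmitter T6: 0.158 × 0.016 = 0.002528
  Transmitter T2: 0.0615 × 0.105 = 0.0064575
  Transmitter T3: 0.733 × 0.164 = 0.120212
Sum = 0.1301475.
P(Transmitter T5 | narrowband) = 0.00095/0.1301475 ≈ 0.007
P(Transmitter T6 | narrowband) = 0.002528/0.1301475 ≈ 0.019
P(Transmitter T2 | narrowband) = 0.0064575/0.1301475 ≈ 0.050
P(Transmitter T3 | narrowband) = 0.120212/0.1301475 ≈ 0.924
(Check: 0.007+0.019+0.050+0.924 = 1.000.)

Transmitter T5 0.007, Transmitter T6 0.019, Transmitter T2 0.050, Transmitter T3 0.924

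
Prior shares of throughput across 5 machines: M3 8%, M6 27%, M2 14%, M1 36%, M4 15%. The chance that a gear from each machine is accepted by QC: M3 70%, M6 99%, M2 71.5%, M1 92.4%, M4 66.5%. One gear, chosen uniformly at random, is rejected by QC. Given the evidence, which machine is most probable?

M4

Taking complements, P(rejected | each) = M3 0.3, M6 0.01, M2 0.285, M1 0.076, M4 0.335.
By Bayes' rule, posterior ∝ prior × likelihood:
  M3: 0.08 × 0.3 = 0.024
  M6: 0.27 × 0.01 = 0.0027
  M2: 0.14 × 0.285 = 0.0399
  M1: 0.36 × 0.076 = 0.02736
  M4: 0.15 × 0.335 = 0.05025
Normalizing constant = 0.14421.
Largest term belongs to M4, so M4 is most probable.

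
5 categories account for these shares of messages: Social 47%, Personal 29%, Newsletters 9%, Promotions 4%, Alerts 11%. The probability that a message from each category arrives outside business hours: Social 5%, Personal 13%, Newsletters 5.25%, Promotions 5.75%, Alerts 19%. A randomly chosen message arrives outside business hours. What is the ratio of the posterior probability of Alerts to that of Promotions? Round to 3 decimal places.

9.087

By Bayes' rule, posterior ∝ prior × likelihood:
  Social: 0.47 × 0.05 = 0.0235
  Personal: 0.29 × 0.13 = 0.0377
  Newsletters: 0.09 × 0.0525 = 0.004725
  Promotions: 0.04 × 0.0575 = 0.0023
  Alerts: 0.11 × 0.19 = 0.0209
Normalizing constant = 0.089125.
The ratio is 0.0209 / 0.0023 (the normalizer cancels) = 9.087.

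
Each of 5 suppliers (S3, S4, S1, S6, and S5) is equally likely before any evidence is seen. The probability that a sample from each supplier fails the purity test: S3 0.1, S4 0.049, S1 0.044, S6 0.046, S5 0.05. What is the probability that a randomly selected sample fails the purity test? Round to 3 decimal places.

0.058

Since the prior is uniform, the posterior is proportional to the likelihood:
  S3: 0.1
  S4: 0.049
  S1: 0.044
  S6: 0.046
  S5: 0.05
P(off-spec) = (1/5) × (0.1 + 0.049 + 0.044 + 0.046 + 0.05) = 0.289/5 ≈ 0.058.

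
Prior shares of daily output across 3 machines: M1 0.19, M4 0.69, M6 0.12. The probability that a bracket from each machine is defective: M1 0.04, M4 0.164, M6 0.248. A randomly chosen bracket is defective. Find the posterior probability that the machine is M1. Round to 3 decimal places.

0.050

Compute prior × likelihood for every hypothesis:
  M1: 0.19 × 0.04 = 0.0076
  M4: 0.69 × 0.164 = 0.11316
  M6: 0.12 × 0.248 = 0.02976
Normalizing constant = 0.15052.
P(M1 | evidence) = 0.0076 / 0.15052 ≈ 0.050.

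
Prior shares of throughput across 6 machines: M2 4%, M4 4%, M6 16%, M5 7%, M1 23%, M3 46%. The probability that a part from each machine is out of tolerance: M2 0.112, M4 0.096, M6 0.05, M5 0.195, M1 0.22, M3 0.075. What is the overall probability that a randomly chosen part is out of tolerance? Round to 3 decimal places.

0.115

Unnormalized posteriors (prior × likelihood):
  M2: 0.04 × 0.112 = 0.00448
  M4: 0.04 × 0.096 = 0.00384
  M6: 0.16 × 0.05 = 0.008
  M5: 0.07 × 0.195 = 0.01365
  M1: 0.23 × 0.22 = 0.0506
  M3: 0.46 × 0.075 = 0.0345
P(oversize) = 0.00448 + 0.00384 + 0.008 + 0.01365 + 0.0506 + 0.0345 = 0.11507 → 0.115.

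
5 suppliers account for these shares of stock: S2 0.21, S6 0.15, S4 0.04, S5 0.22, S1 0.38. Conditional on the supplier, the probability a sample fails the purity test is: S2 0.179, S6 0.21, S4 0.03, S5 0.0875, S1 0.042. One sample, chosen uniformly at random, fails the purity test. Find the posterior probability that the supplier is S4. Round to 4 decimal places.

Prior × likelihood for each hypothesis:
  S2: 0.21 × 0.179 = 0.03759
  S6: 0.15 × 0.21 = 0.0315
  S4: 0.04 × 0.03 = 0.0012
  S5: 0.22 × 0.0875 = 0.01925
  S1: 0.38 × 0.042 = 0.01596
Sum = 0.1055.
P(S4 | evidence) = 0.0012 / 0.1055 ≈ 0.0114.

0.0114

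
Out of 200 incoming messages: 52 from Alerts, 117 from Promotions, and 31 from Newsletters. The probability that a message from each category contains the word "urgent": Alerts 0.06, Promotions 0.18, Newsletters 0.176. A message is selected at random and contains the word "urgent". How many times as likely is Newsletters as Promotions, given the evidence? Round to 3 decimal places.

0.259

By Bayes' rule, posterior ∝ prior × likelihood:
  Alerts: 0.26 × 0.06 = 0.0156
  Promotions: 0.585 × 0.18 = 0.1053
  Newsletters: 0.155 × 0.176 = 0.02728
Total = 0.14818.
The ratio is 0.02728 / 0.1053 (the normalizer cancels) = 0.259.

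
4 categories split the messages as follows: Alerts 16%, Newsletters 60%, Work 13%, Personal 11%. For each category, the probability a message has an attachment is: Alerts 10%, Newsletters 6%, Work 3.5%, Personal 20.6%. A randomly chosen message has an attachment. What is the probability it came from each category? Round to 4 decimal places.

Compute prior × likelihood for every hypothesis:
  Alerts: 0.16 × 0.1 = 0.016
  Newsletters: 0.6 × 0.06 = 0.036
  Work: 0.13 × 0.035 = 0.00455
  Personal: 0.11 × 0.206 = 0.02266
Sum = 0.07921.
P(Alerts | attachment) = 0.016/0.07921 ≈ 0.2020
P(Newsletters | attachment) = 0.036/0.07921 ≈ 0.4545
P(Work | attachment) = 0.00455/0.07921 ≈ 0.0574
P(Personal | attachment) = 0.02266/0.07921 ≈ 0.2861

Alerts 0.2020, Newsletters 0.4545, Work 0.0574, Personal 0.2861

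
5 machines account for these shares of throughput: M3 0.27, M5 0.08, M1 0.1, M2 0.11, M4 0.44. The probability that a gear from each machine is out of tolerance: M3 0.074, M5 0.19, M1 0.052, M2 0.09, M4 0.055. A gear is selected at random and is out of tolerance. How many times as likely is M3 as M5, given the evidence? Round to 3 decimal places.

By Bayes' rule, posterior ∝ prior × likelihood:
  M3: 0.27 × 0.074 = 0.01998
  M5: 0.08 × 0.19 = 0.0152
  M1: 0.1 × 0.052 = 0.0052
  M2: 0.11 × 0.09 = 0.0099
  M4: 0.44 × 0.055 = 0.0242
Total = 0.07448.
The ratio is 0.01998 / 0.0152 (the normalizer cancels) = 1.314.

1.314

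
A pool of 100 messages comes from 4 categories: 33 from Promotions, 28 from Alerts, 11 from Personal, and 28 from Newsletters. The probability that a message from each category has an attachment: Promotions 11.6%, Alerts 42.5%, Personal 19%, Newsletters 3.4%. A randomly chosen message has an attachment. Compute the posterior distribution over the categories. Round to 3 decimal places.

Prior × likelihood for each hypothesis:
  Promotions: 0.33 × 0.116 = 0.03828
  Alerts: 0.28 × 0.425 = 0.119
  Personal: 0.11 × 0.19 = 0.0209
  Newsletters: 0.28 × 0.034 = 0.00952
Total = 0.1877.
P(Promotions | attachment) = 0.03828/0.1877 ≈ 0.204
P(Alerts | attachment) = 0.119/0.1877 ≈ 0.634
P(Personal | attachment) = 0.0209/0.1877 ≈ 0.111
P(Newsletters | attachment) = 0.00952/0.1877 ≈ 0.051
(Check: 0.204+0.634+0.111+0.051 = 1.000.)

Promotions 0.204, Alerts 0.634, Personal 0.111, Newsletters 0.051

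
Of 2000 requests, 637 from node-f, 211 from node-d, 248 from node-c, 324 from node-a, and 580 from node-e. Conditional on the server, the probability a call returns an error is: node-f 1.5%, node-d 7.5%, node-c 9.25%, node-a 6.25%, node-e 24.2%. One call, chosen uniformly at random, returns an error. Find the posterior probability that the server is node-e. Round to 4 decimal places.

By Bayes' rule, posterior ∝ prior × likelihood:
  node-f: 0.3185 × 0.015 = 0.0047775
  node-d: 0.1055 × 0.075 = 0.0079125
  node-c: 0.124 × 0.0925 = 0.01147
  node-a: 0.162 × 0.0625 = 0.010125
  node-e: 0.29 × 0.242 = 0.07018
Sum = 0.104465.
P(node-e | evidence) = 0.07018 / 0.104465 ≈ 0.6718.

0.6718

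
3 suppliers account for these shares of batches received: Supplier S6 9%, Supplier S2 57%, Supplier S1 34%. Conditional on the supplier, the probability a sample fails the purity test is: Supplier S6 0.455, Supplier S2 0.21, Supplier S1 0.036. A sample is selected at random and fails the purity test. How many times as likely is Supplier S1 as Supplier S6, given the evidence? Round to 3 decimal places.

0.299

Compute prior × likelihood for every hypothesis:
  Supplier S6: 0.09 × 0.455 = 0.04095
  Supplier S2: 0.57 × 0.21 = 0.1197
  Supplier S1: 0.34 × 0.036 = 0.01224
Normalizing constant = 0.17289.
The ratio is 0.01224 / 0.04095 (the normalizer cancels) = 0.299.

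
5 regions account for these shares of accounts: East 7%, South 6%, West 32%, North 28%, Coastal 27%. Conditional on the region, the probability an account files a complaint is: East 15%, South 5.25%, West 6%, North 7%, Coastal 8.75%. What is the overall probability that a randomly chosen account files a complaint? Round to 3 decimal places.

Prior × likelihood for each hypothesis:
  East: 0.07 × 0.15 = 0.0105
  South: 0.06 × 0.0525 = 0.00315
  West: 0.32 × 0.06 = 0.0192
  North: 0.28 × 0.07 = 0.0196
  Coastal: 0.27 × 0.0875 = 0.023625
P(complaint) = 0.0105 + 0.00315 + 0.0192 + 0.0196 + 0.023625 = 0.076075 → 0.076.

0.076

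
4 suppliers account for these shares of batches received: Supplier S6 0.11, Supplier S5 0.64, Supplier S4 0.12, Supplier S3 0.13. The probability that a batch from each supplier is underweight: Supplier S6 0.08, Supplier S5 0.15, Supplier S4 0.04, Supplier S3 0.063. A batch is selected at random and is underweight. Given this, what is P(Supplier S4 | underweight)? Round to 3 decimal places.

Compute prior × likelihood for every hypothesis:
  Supplier S6: 0.11 × 0.08 = 0.0088
  Supplier S5: 0.64 × 0.15 = 0.096
  Supplier S4: 0.12 × 0.04 = 0.0048
  Supplier S3: 0.13 × 0.063 = 0.00819
Normalizing constant = 0.11779.
P(Supplier S4 | evidence) = 0.0048 / 0.11779 ≈ 0.041.

0.041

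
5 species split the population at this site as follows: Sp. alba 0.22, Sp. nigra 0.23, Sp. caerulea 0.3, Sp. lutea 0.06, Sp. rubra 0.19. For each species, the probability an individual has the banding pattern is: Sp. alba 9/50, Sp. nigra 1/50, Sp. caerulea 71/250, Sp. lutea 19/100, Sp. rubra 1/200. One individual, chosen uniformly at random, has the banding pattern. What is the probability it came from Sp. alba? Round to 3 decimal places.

0.279

By Bayes' rule, posterior ∝ prior × likelihood:
  Sp. alba: 0.22 × 0.18 = 0.0396
  Sp. nigra: 0.23 × 0.02 = 0.0046
  Sp. caerulea: 0.3 × 0.284 = 0.0852
  Sp. lutea: 0.06 × 0.19 = 0.0114
  Sp. rubra: 0.19 × 0.005 = 0.00095
Total = 0.14175.
P(Sp. alba | evidence) = 0.0396 / 0.14175 ≈ 0.279.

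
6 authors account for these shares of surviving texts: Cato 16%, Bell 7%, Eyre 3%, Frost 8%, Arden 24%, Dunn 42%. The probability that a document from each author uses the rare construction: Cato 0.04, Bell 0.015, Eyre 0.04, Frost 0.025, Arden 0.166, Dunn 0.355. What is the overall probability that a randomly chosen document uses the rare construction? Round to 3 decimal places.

0.200

Unnormalized posteriors (prior × likelihood):
  Cato: 0.16 × 0.04 = 0.0064
  Bell: 0.07 × 0.015 = 0.00105
  Eyre: 0.03 × 0.04 = 0.0012
  Frost: 0.08 × 0.025 = 0.002
  Arden: 0.24 × 0.166 = 0.03984
  Dunn: 0.42 × 0.355 = 0.1491
P(rare-form) = 0.0064 + 0.00105 + 0.0012 + 0.002 + 0.03984 + 0.1491 = 0.19959 → 0.200.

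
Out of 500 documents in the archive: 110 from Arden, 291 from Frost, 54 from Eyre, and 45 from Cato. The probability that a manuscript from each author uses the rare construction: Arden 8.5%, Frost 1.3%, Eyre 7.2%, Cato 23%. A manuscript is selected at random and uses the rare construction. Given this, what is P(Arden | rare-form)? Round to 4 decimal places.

Unnormalized posteriors (prior × likelihood):
  Arden: 0.22 × 0.085 = 0.0187
  Frost: 0.582 × 0.013 = 0.007566
  Eyre: 0.108 × 0.072 = 0.007776
  Cato: 0.09 × 0.23 = 0.0207
Sum = 0.054742.
P(Arden | evidence) = 0.0187 / 0.054742 ≈ 0.3416.

0.3416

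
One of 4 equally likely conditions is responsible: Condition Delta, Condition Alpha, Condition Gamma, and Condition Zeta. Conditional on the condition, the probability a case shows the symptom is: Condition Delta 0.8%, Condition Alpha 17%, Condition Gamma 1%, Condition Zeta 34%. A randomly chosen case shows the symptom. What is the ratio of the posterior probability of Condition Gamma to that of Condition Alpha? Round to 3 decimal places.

With a uniform prior (1/4 each), posterior ∝ likelihood:
  Condition Delta: 0.008
  Condition Alpha: 0.17
  Condition Gamma: 0.01
  Condition Zeta: 0.34
Normalizing constant = 0.528.
The ratio is 0.01 / 0.17 (the normalizer cancels) = 0.059.

0.059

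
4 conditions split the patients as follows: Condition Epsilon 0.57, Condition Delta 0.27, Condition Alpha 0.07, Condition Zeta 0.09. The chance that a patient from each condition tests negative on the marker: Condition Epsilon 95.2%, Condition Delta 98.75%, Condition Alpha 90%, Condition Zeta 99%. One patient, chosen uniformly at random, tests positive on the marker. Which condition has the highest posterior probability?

Taking complements, P(marker-positive | each) = Condition Epsilon 0.048, Condition Delta 0.0125, Condition Alpha 0.1, Condition Zeta 0.01.
By Bayes' rule, posterior ∝ prior × likelihood:
  Condition Epsilon: 0.57 × 0.048 = 0.02736
  Condition Delta: 0.27 × 0.0125 = 0.003375
  Condition Alpha: 0.07 × 0.1 = 0.007
  Condition Zeta: 0.09 × 0.01 = 0.0009
Sum = 0.038635.
Largest term belongs to Condition Epsilon, so Condition Epsilon is most probable.

Condition Epsilon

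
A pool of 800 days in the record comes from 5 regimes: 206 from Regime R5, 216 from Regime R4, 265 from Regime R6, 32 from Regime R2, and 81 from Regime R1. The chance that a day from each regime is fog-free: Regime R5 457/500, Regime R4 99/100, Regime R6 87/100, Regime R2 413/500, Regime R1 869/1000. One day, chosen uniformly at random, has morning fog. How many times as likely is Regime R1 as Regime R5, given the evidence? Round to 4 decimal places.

0.5990

Taking complements, P(fog | each) = Regime R5 0.086, Regime R4 0.01, Regime R6 0.13, Regime R2 0.174, Regime R1 0.131.
By Bayes' rule, posterior ∝ prior × likelihood:
  Regime R5: 0.2575 × 0.086 = 0.022145
  Regime R4: 0.27 × 0.01 = 0.0027
  Regime R6: 0.33125 × 0.13 = 0.0430625
  Regime R2: 0.04 × 0.174 = 0.00696
  Regime R1: 0.10125 × 0.131 = 0.01326375
Normalizing constant = 0.08813125.
The ratio is 0.01326375 / 0.022145 (the normalizer cancels) = 0.5990.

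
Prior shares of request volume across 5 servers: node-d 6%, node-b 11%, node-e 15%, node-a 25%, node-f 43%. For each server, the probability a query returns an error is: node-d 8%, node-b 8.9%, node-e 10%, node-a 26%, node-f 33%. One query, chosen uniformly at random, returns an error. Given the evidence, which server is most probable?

Prior × likelihood for each hypothesis:
  node-d: 0.06 × 0.08 = 0.0048
  node-b: 0.11 × 0.089 = 0.00979
  node-e: 0.15 × 0.1 = 0.015
  node-a: 0.25 × 0.26 = 0.065
  node-f: 0.43 × 0.33 = 0.1419
Total = 0.23649.
Largest term belongs to node-f, so node-f is most probable.

node-f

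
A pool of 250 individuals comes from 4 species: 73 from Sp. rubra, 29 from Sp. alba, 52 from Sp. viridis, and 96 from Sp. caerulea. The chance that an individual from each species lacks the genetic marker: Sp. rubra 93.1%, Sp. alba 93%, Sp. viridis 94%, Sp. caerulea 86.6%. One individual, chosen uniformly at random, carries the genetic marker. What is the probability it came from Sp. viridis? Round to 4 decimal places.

0.1354

Taking complements, P(marker | each) = Sp. rubra 0.069, Sp. alba 0.07, Sp. viridis 0.06, Sp. caerulea 0.134.
By Bayes' rule, posterior ∝ prior × likelihood:
  Sp. rubra: 0.292 × 0.069 = 0.020148
  Sp. alba: 0.116 × 0.07 = 0.00812
  Sp. viridis: 0.208 × 0.06 = 0.01248
  Sp. caerulea: 0.384 × 0.134 = 0.051456
Sum = 0.092204.
P(Sp. viridis | evidence) = 0.01248 / 0.092204 ≈ 0.1354.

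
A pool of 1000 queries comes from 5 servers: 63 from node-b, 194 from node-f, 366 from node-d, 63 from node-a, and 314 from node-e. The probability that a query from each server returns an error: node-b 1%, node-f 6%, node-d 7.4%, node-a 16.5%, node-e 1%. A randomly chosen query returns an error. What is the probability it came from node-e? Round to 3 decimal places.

Compute prior × likelihood for every hypothesis:
  node-b: 0.063 × 0.01 = 0.00063
  node-f: 0.194 × 0.06 = 0.01164
  node-d: 0.366 × 0.074 = 0.027084
  node-a: 0.063 × 0.165 = 0.010395
  node-e: 0.314 × 0.01 = 0.00314
Normalizing constant = 0.052889.
P(node-e | evidence) = 0.00314 / 0.052889 ≈ 0.059.

0.059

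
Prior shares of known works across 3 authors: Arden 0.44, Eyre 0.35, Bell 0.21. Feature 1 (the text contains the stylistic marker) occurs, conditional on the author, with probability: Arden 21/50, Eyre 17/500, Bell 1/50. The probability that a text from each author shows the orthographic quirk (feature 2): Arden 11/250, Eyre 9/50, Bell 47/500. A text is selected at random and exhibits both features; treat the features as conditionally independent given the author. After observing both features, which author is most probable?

By Bayes' rule, posterior ∝ prior × likelihood:
  Arden: 0.44 × 0.42 × 0.044 = 0.0081312
  Eyre: 0.35 × 0.034 × 0.18 = 0.002142
  Bell: 0.21 × 0.02 × 0.094 = 0.0003948
Total = 0.010668.
Largest term belongs to Arden, so Arden is most probable.

Arden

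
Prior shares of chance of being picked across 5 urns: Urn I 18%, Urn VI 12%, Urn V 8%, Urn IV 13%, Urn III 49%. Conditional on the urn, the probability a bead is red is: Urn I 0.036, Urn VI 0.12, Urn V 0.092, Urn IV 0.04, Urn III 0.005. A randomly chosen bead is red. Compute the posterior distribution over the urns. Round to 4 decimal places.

Urn I 0.1806, Urn VI 0.4012, Urn V 0.2051, Urn IV 0.1449, Urn III 0.0683

Unnormalized posteriors (prior × likelihood):
  Urn I: 0.18 × 0.036 = 0.00648
  Urn VI: 0.12 × 0.12 = 0.0144
  Urn V: 0.08 × 0.092 = 0.00736
  Urn IV: 0.13 × 0.04 = 0.0052
  Urn III: 0.49 × 0.005 = 0.00245
Sum = 0.03589.
P(Urn I | red) = 0.00648/0.03589 ≈ 0.1806
P(Urn VI | red) = 0.0144/0.03589 ≈ 0.4012
P(Urn V | red) = 0.00736/0.03589 ≈ 0.2051
P(Urn IV | red) = 0.0052/0.03589 ≈ 0.1449
P(Urn III | red) = 0.00245/0.03589 ≈ 0.0683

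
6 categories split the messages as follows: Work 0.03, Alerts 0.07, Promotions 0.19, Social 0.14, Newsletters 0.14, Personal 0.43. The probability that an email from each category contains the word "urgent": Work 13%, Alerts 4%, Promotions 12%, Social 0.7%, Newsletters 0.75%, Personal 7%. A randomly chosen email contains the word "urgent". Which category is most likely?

Personal

Unnormalized posteriors (prior × likelihood):
  Work: 0.03 × 0.13 = 0.0039
  Alerts: 0.07 × 0.04 = 0.0028
  Promotions: 0.19 × 0.12 = 0.0228
  Social: 0.14 × 0.007 = 0.00098
  Newsletters: 0.14 × 0.0075 = 0.00105
  Personal: 0.43 × 0.07 = 0.0301
Normalizing constant = 0.06163.
Largest term belongs to Personal, so Personal is most probable.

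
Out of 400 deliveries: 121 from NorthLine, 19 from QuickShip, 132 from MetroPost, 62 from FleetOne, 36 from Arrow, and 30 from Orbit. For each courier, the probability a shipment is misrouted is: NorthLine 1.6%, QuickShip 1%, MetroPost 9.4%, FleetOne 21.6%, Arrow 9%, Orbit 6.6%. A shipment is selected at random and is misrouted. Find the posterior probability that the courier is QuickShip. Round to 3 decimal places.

0.006

By Bayes' rule, posterior ∝ prior × likelihood:
  NorthLine: 0.3025 × 0.016 = 0.00484
  QuickShip: 0.0475 × 0.01 = 0.000475
  MetroPost: 0.33 × 0.094 = 0.03102
  FleetOne: 0.155 × 0.216 = 0.03348
  Arrow: 0.09 × 0.09 = 0.0081
  Orbit: 0.075 × 0.066 = 0.00495
Normalizing constant = 0.082865.
P(QuickShip | evidence) = 0.000475 / 0.082865 ≈ 0.006.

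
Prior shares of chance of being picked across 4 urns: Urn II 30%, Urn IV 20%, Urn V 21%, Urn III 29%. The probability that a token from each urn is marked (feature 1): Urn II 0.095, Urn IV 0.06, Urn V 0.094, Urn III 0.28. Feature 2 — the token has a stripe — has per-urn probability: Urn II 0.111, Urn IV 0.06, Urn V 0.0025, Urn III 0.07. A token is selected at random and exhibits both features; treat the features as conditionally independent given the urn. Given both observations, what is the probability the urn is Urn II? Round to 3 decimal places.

Unnormalized posteriors (prior × likelihood):
  Urn II: 0.3 × 0.095 × 0.111 = 0.0031635
  Urn IV: 0.2 × 0.06 × 0.06 = 0.00072
  Urn V: 0.21 × 0.094 × 0.0025 = 0.00004935
  Urn III: 0.29 × 0.28 × 0.07 = 0.005684
Total = 0.00961685.
P(Urn II | evidence) = 0.0031635 / 0.00961685 ≈ 0.329.

0.329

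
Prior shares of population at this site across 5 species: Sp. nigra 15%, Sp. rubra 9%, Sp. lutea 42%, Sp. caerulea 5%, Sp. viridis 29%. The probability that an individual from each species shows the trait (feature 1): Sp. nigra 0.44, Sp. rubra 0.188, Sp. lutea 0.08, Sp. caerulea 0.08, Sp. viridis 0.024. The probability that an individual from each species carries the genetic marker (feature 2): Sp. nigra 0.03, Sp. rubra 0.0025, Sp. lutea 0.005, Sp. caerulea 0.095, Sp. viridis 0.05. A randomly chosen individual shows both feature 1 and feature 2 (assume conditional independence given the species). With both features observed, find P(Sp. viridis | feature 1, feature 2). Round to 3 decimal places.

0.119

Prior × likelihood for each hypothesis:
  Sp. nigra: 0.15 × 0.44 × 0.03 = 0.00198
  Sp. rubra: 0.09 × 0.188 × 0.0025 = 0.0000423
  Sp. lutea: 0.42 × 0.08 × 0.005 = 0.000168
  Sp. caerulea: 0.05 × 0.08 × 0.095 = 0.00038
  Sp. viridis: 0.29 × 0.024 × 0.05 = 0.000348
Normalizing constant = 0.0029183.
P(Sp. viridis | evidence) = 0.000348 / 0.0029183 ≈ 0.119.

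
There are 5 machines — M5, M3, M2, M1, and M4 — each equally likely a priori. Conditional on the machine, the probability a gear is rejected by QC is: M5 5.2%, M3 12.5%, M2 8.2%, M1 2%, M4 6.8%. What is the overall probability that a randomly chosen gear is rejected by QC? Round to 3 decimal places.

0.069

Since the prior is uniform, the posterior is proportional to the likelihood:
  M5: 0.052
  M3: 0.125
  M2: 0.082
  M1: 0.02
  M4: 0.068
P(rejected) = (1/5) × (0.052 + 0.125 + 0.082 + 0.02 + 0.068) = 0.347/5 ≈ 0.069.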